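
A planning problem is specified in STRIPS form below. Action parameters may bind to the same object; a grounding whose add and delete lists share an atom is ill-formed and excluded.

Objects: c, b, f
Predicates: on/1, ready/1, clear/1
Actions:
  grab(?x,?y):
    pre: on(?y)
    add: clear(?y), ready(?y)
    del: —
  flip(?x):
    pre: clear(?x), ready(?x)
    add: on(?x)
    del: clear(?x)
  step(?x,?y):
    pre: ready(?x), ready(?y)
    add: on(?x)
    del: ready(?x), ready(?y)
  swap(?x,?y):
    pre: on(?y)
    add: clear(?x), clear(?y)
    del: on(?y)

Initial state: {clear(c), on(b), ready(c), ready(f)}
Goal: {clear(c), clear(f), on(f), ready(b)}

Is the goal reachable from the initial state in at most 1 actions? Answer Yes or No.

No

1. grab(c,b)  →  {clear(b), clear(c), on(b), ready(b), ready(c), ready(f)}
2. step(f,c)  →  {clear(b), clear(c), on(b), on(f), ready(b)}
3. grab(c,f)  →  {clear(b), clear(c), clear(f), on(b), on(f), ready(b), ready(f)}
optimal plan length = 3; 3 > 1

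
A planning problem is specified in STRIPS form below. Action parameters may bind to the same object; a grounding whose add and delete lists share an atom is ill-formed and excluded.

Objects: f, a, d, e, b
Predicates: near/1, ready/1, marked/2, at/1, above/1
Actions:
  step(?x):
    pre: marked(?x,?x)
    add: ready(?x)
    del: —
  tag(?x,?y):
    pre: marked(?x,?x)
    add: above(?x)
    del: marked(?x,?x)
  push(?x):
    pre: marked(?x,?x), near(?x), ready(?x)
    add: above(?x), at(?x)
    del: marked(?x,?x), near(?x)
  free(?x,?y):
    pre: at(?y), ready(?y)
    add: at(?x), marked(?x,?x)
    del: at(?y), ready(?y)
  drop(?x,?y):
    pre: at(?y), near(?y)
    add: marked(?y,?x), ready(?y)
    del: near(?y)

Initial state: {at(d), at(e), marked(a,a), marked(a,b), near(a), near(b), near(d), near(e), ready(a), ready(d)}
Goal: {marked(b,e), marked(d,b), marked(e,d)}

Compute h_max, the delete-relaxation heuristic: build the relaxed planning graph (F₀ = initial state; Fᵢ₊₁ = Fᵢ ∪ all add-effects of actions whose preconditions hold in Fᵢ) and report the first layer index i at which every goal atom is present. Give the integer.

2

F0 = init (10 atoms)
F1 = F0 ∪ {above(a), at(a), at(b), at(f), marked(b,b), marked(d,a), marked(d,b), marked(d,d), marked(d,e), marked(d,f), marked(e,a), marked(e,b), marked(e,d), marked(e,e), marked(e,f), marked(f,f), ready(e)}  (27 atoms)
F2 = F1 ∪ {above(b), above(d), above(e), above(f), marked(a,d), marked(a,e), marked(a,f), marked(b,a), marked(b,d), marked(b,e), marked(b,f), ready(b), ready(f)}  (40 atoms)
goal ⊆ F2  ⇒  h_max = 2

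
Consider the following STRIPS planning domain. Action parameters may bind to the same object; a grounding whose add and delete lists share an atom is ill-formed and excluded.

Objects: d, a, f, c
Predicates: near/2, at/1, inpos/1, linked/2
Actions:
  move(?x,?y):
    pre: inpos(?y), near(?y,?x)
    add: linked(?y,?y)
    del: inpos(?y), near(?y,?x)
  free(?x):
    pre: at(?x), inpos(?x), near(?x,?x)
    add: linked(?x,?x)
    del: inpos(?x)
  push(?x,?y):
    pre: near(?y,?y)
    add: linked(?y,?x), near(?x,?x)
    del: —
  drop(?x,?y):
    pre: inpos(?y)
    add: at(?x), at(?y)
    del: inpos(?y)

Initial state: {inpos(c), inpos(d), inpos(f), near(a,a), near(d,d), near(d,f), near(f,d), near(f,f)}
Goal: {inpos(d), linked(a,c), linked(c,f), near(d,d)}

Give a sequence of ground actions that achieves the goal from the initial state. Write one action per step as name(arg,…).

1. push(c,a)  →  {inpos(c), inpos(d), inpos(f), linked(a,c), near(a,a), near(c,c), near(d,d), near(d,f), near(f,d), near(f,f)}
2. push(f,c)  →  {inpos(c), inpos(d), inpos(f), linked(a,c), linked(c,f), near(a,a), near(c,c), near(d,d), near(d,f), near(f,d), near(f,f)}

push(c,a); push(f,c)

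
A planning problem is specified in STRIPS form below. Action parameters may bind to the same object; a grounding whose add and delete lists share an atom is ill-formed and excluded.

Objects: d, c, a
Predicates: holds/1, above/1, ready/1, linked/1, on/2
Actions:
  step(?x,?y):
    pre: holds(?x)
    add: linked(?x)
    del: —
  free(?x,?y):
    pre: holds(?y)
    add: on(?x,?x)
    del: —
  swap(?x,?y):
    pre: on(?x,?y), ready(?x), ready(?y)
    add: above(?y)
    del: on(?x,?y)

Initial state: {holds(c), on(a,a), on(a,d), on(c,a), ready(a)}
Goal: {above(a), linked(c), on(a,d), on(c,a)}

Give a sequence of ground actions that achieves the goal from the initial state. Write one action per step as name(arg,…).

1. step(c,d)  →  {holds(c), linked(c), on(a,a), on(a,d), on(c,a), ready(a)}
2. swap(a,a)  →  {above(a), holds(c), linked(c), on(a,d), on(c,a), ready(a)}

step(c,d); swap(a,a)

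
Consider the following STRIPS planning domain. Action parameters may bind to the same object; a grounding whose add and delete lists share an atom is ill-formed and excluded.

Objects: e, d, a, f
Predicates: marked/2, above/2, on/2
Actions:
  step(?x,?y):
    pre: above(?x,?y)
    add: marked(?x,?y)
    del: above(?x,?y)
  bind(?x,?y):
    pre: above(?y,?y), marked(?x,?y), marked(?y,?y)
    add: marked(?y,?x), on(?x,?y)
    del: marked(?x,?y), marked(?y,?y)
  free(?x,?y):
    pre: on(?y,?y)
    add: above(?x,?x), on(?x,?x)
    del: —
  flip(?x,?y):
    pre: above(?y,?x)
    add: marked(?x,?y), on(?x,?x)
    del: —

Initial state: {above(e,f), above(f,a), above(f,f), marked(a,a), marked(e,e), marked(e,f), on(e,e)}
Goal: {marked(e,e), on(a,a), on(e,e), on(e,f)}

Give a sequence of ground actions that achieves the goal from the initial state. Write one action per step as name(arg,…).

1. free(a,e)  →  {above(a,a), above(e,f), above(f,a), above(f,f), marked(a,a), marked(e,e), marked(e,f), on(a,a), on(e,e)}
2. flip(f,f)  →  {above(a,a), above(e,f), above(f,a), above(f,f), marked(a,a), marked(e,e), marked(e,f), marked(f,f), on(a,a), on(e,e), on(f,f)}
3. bind(e,f)  →  {above(a,a), above(e,f), above(f,a), above(f,f), marked(a,a), marked(e,e), marked(f,e), on(a,a), on(e,e), on(e,f), on(f,f)}

free(a,e); flip(f,f); bind(e,f)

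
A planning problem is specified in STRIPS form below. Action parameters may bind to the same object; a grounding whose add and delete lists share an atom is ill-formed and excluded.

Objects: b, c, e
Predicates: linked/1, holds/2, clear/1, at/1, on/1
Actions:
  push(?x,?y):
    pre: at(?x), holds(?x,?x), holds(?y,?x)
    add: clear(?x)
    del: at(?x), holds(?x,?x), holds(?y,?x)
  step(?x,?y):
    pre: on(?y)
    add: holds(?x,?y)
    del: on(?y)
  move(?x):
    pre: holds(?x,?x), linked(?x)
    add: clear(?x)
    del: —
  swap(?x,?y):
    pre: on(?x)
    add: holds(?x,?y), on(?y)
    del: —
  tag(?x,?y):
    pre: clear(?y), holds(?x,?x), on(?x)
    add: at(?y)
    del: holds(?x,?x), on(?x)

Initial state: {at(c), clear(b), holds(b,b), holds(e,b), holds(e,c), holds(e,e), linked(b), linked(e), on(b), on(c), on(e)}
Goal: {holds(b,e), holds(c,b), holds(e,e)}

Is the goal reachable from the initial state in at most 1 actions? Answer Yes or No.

1. step(b,e)  →  {at(c), clear(b), holds(b,b), holds(b,e), holds(e,b), holds(e,c), holds(e,e), linked(b), linked(e), on(b), on(c)}
2. step(c,b)  →  {at(c), clear(b), holds(b,b), holds(b,e), holds(c,b), holds(e,b), holds(e,c), holds(e,e), linked(b), linked(e), on(c)}
optimal plan length = 2; 2 > 1

No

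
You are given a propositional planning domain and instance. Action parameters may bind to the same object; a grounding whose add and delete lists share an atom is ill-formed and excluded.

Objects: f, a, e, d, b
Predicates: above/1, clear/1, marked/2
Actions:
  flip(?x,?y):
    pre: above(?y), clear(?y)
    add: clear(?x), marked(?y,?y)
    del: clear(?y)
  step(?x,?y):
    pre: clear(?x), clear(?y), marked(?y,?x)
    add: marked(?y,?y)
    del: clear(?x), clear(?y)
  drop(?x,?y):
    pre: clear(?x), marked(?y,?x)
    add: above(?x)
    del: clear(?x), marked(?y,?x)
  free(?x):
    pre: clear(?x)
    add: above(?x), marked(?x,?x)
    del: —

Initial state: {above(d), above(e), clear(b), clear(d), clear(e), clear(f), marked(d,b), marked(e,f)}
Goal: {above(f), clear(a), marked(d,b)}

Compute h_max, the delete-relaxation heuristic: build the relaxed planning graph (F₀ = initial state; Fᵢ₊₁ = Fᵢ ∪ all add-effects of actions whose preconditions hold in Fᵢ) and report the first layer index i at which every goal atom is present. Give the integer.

F0 = init (8 atoms)
F1 = F0 ∪ {above(b), above(f), clear(a), marked(b,b), marked(d,d), marked(e,e), marked(f,f)}  (15 atoms)
goal ⊆ F1  ⇒  h_max = 1

1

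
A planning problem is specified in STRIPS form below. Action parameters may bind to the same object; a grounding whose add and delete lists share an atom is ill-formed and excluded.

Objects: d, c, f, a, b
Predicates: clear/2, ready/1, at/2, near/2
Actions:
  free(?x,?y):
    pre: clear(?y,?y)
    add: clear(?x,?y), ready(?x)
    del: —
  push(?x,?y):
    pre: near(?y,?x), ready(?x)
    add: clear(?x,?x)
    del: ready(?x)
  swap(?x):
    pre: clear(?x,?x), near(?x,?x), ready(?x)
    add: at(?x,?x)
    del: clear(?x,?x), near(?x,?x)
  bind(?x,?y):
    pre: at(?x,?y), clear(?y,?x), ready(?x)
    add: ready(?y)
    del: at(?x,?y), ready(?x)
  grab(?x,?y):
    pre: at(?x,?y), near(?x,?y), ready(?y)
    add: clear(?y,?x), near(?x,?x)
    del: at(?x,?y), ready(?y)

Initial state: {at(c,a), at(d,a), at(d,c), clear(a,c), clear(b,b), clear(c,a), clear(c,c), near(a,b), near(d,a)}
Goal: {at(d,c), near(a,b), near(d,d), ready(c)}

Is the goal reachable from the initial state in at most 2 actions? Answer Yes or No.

No

1. free(c,c)  →  {at(c,a), at(d,a), at(d,c), clear(a,c), clear(b,b), clear(c,a), clear(c,c), near(a,b), near(d,a), ready(c)}
2. free(a,c)  →  {at(c,a), at(d,a), at(d,c), clear(a,c), clear(b,b), clear(c,a), clear(c,c), near(a,b), near(d,a), ready(a), ready(c)}
3. grab(d,a)  →  {at(c,a), at(d,c), clear(a,c), clear(a,d), clear(b,b), clear(c,a), clear(c,c), near(a,b), near(d,a), near(d,d), ready(c)}
optimal plan length = 3; 3 > 2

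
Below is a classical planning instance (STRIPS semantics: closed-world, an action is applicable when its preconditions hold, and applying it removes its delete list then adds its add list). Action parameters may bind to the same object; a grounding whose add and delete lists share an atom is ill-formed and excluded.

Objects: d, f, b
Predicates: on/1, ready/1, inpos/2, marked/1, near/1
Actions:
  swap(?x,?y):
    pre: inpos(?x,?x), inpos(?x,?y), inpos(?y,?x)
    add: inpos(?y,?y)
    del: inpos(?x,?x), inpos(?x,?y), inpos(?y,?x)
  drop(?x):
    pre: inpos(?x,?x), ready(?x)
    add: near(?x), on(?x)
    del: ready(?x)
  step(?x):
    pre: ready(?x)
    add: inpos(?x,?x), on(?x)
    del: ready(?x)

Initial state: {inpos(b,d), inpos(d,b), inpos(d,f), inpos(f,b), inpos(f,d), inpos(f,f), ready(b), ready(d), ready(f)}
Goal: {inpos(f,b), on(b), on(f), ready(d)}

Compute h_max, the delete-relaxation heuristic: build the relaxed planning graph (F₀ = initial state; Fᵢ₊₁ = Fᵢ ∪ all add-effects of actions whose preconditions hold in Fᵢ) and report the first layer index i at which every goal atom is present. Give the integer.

1

F0 = init (9 atoms)
F1 = F0 ∪ {inpos(b,b), inpos(d,d), near(f), on(b), on(d), on(f)}  (15 atoms)
goal ⊆ F1  ⇒  h_max = 1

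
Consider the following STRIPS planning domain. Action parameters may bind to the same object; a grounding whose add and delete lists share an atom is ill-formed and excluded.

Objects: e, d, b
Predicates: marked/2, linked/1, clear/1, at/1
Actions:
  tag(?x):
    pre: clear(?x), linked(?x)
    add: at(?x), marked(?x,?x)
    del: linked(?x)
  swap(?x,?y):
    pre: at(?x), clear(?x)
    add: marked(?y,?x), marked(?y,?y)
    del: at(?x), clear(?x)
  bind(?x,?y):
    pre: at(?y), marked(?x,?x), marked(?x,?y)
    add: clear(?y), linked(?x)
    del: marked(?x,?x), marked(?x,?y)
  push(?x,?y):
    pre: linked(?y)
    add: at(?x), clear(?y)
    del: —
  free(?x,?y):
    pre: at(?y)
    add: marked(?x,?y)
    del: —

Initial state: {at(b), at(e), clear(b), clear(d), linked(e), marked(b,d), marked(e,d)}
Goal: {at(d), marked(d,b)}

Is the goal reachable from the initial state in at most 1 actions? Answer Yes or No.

No

1. swap(b,d)  →  {at(e), clear(d), linked(e), marked(b,d), marked(d,b), marked(d,d), marked(e,d)}
2. push(d,e)  →  {at(d), at(e), clear(d), clear(e), linked(e), marked(b,d), marked(d,b), marked(d,d), marked(e,d)}
optimal plan length = 2; 2 > 1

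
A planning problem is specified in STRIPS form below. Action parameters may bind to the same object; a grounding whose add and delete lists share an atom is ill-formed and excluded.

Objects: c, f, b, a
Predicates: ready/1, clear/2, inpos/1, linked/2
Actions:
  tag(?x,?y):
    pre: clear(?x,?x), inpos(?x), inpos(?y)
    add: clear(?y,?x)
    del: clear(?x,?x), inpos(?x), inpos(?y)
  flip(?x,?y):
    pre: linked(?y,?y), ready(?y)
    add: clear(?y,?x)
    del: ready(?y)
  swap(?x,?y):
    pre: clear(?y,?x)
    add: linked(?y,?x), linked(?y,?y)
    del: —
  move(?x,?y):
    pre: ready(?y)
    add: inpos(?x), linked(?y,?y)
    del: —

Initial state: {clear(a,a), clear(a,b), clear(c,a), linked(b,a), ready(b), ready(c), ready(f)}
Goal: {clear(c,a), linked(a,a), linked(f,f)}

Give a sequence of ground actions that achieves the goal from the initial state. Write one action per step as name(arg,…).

1. swap(b,a)  →  {clear(a,a), clear(a,b), clear(c,a), linked(a,a), linked(a,b), linked(b,a), ready(b), ready(c), ready(f)}
2. move(c,f)  →  {clear(a,a), clear(a,b), clear(c,a), inpos(c), linked(a,a), linked(a,b), linked(b,a), linked(f,f), ready(b), ready(c), ready(f)}

swap(b,a); move(c,f)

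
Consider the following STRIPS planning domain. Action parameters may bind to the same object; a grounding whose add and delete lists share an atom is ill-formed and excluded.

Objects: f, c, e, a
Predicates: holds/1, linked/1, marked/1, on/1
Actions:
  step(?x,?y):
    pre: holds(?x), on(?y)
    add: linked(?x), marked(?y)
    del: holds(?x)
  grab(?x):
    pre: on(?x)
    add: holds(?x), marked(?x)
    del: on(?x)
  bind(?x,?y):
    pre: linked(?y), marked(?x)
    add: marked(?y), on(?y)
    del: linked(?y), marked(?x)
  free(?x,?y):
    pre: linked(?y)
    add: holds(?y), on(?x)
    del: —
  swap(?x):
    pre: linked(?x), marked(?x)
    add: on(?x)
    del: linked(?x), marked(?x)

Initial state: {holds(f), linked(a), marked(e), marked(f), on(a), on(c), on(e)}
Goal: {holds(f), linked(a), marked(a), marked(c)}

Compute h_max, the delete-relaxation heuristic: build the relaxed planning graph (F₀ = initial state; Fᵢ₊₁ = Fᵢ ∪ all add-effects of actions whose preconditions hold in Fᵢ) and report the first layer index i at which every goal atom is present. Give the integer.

1

F0 = init (7 atoms)
F1 = F0 ∪ {holds(a), holds(c), holds(e), linked(f), marked(a), marked(c), on(f)}  (14 atoms)
goal ⊆ F1  ⇒  h_max = 1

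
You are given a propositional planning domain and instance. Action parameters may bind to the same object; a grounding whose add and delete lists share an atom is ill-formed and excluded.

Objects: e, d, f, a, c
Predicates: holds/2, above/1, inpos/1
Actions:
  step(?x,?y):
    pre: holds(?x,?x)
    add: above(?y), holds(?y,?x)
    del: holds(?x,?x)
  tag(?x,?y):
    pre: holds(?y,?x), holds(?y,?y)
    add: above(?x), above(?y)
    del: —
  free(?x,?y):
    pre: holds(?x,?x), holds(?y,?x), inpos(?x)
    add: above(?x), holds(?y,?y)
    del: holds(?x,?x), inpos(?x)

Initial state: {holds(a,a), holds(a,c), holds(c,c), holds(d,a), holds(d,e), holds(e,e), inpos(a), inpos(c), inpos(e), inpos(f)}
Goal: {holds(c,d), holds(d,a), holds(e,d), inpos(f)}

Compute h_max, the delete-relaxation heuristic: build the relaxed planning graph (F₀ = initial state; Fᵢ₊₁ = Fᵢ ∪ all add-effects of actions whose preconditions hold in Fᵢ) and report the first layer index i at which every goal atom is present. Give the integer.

F0 = init (10 atoms)
F1 = F0 ∪ {above(a), above(c), above(d), above(e), above(f), holds(a,e), holds(c,a), holds(c,e), holds(d,c), holds(d,d), holds(e,a), holds(e,c), holds(f,a), holds(f,c), holds(f,e)}  (25 atoms)
F2 = F1 ∪ {holds(a,d), holds(c,d), holds(e,d), holds(f,d), holds(f,f)}  (30 atoms)
goal ⊆ F2  ⇒  h_max = 2

2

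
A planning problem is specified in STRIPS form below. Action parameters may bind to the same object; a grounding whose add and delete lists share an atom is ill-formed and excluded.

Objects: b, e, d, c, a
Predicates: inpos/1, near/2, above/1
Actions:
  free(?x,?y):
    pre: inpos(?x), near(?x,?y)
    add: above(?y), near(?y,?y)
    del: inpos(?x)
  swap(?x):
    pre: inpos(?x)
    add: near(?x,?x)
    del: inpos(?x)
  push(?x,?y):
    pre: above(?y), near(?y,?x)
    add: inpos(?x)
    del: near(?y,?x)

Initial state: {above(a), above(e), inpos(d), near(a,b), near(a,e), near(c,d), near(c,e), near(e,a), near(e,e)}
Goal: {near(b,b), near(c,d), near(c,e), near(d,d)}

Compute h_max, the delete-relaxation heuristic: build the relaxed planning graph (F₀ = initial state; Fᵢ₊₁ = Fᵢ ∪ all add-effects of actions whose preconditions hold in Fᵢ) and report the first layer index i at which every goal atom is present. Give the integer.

F0 = init (9 atoms)
F1 = F0 ∪ {inpos(a), inpos(b), inpos(e), near(d,d)}  (13 atoms)
F2 = F1 ∪ {above(b), above(d), near(a,a), near(b,b)}  (17 atoms)
goal ⊆ F2  ⇒  h_max = 2

2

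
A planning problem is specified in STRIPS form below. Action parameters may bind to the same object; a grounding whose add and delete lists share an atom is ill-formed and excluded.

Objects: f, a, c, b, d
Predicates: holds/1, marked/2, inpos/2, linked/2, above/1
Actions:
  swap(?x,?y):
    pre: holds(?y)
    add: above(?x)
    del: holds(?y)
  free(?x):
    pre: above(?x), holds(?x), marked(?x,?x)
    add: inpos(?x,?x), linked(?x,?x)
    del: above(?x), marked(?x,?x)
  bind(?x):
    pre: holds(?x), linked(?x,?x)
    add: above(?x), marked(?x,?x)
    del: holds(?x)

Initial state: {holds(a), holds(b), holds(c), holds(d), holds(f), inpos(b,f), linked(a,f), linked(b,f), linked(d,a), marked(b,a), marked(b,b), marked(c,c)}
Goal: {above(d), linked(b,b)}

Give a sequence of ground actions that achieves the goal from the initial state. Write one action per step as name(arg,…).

1. swap(b,f)  →  {above(b), holds(a), holds(b), holds(c), holds(d), inpos(b,f), linked(a,f), linked(b,f), linked(d,a), marked(b,a), marked(b,b), marked(c,c)}
2. swap(d,a)  →  {above(b), above(d), holds(b), holds(c), holds(d), inpos(b,f), linked(a,f), linked(b,f), linked(d,a), marked(b,a), marked(b,b), marked(c,c)}
3. free(b)  →  {above(d), holds(b), holds(c), holds(d), inpos(b,b), inpos(b,f), linked(a,f), linked(b,b), linked(b,f), linked(d,a), marked(b,a), marked(c,c)}

swap(b,f); swap(d,a); free(b)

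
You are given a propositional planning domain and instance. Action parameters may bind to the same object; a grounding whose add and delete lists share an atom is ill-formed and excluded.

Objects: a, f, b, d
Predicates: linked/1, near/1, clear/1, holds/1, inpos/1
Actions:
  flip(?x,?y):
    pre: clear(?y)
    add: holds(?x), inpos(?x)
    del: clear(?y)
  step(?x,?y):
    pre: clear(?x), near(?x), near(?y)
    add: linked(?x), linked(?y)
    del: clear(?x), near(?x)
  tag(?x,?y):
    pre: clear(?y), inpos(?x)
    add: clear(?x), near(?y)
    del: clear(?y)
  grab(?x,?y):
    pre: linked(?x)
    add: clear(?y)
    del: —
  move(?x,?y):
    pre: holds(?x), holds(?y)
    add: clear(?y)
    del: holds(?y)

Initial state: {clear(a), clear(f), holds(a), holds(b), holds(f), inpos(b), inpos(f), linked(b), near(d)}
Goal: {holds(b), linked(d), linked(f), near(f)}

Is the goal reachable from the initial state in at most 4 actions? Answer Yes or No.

1. flip(d,a)  →  {clear(f), holds(a), holds(b), holds(d), holds(f), inpos(b), inpos(d), inpos(f), linked(b), near(d)}
2. tag(d,f)  →  {clear(d), holds(a), holds(b), holds(d), holds(f), inpos(b), inpos(d), inpos(f), linked(b), near(d), near(f)}
3. step(d,f)  →  {holds(a), holds(b), holds(d), holds(f), inpos(b), inpos(d), inpos(f), linked(b), linked(d), linked(f), near(f)}
optimal plan length = 3; 3 ≤ 4

Yes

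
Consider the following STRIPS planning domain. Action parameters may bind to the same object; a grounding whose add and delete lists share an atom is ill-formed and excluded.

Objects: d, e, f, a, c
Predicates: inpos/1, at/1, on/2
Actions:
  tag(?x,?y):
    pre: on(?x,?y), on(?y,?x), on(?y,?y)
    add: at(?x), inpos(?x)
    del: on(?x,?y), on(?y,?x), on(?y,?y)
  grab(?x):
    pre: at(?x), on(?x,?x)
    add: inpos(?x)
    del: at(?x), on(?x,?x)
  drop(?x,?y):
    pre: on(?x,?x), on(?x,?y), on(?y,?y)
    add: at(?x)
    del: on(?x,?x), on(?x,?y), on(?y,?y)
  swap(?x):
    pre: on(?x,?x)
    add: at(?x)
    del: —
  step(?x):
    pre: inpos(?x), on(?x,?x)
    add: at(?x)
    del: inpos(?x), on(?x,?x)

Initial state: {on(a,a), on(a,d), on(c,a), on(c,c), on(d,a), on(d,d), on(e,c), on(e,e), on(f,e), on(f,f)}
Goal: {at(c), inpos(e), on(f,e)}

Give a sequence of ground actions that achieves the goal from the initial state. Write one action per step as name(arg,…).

tag(e,e); tag(c,c)

1. tag(e,e)  →  {at(e), inpos(e), on(a,a), on(a,d), on(c,a), on(c,c), on(d,a), on(d,d), on(e,c), on(f,e), on(f,f)}
2. tag(c,c)  →  {at(c), at(e), inpos(c), inpos(e), on(a,a), on(a,d), on(c,a), on(d,a), on(d,d), on(e,c), on(f,e), on(f,f)}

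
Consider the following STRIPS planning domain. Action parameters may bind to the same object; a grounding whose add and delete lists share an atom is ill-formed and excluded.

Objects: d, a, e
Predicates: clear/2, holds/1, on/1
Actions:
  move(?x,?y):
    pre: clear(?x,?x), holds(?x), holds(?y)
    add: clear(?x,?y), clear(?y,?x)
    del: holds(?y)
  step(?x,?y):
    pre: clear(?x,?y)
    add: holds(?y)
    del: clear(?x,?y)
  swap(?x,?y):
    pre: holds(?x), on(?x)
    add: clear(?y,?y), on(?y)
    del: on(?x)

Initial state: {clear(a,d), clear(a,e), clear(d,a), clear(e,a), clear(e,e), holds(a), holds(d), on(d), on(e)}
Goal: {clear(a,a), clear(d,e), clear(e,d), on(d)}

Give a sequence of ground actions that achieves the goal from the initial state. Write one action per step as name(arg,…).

step(a,e); move(e,d); swap(e,a)

1. step(a,e)  →  {clear(a,d), clear(d,a), clear(e,a), clear(e,e), holds(a), holds(d), holds(e), on(d), on(e)}
2. move(e,d)  →  {clear(a,d), clear(d,a), clear(d,e), clear(e,a), clear(e,d), clear(e,e), holds(a), holds(e), on(d), on(e)}
3. swap(e,a)  →  {clear(a,a), clear(a,d), clear(d,a), clear(d,e), clear(e,a), clear(e,d), clear(e,e), holds(a), holds(e), on(a), on(d)}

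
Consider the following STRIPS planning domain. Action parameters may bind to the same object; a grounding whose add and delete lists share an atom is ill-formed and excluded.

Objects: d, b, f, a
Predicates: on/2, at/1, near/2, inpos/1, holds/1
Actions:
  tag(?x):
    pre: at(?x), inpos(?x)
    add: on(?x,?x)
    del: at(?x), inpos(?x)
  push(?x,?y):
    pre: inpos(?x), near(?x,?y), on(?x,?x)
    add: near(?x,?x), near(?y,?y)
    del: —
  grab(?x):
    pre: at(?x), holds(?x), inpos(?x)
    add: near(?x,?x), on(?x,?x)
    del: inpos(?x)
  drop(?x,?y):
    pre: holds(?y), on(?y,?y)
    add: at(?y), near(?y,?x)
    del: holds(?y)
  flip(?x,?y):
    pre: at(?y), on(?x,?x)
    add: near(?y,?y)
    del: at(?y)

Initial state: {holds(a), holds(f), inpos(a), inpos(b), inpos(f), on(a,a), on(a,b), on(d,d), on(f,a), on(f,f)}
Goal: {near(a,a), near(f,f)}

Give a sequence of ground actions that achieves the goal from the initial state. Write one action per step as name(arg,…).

drop(f,f); drop(a,a)

1. drop(f,f)  →  {at(f), holds(a), inpos(a), inpos(b), inpos(f), near(f,f), on(a,a), on(a,b), on(d,d), on(f,a), on(f,f)}
2. drop(a,a)  →  {at(a), at(f), inpos(a), inpos(b), inpos(f), near(a,a), near(f,f), on(a,a), on(a,b), on(d,d), on(f,a), on(f,f)}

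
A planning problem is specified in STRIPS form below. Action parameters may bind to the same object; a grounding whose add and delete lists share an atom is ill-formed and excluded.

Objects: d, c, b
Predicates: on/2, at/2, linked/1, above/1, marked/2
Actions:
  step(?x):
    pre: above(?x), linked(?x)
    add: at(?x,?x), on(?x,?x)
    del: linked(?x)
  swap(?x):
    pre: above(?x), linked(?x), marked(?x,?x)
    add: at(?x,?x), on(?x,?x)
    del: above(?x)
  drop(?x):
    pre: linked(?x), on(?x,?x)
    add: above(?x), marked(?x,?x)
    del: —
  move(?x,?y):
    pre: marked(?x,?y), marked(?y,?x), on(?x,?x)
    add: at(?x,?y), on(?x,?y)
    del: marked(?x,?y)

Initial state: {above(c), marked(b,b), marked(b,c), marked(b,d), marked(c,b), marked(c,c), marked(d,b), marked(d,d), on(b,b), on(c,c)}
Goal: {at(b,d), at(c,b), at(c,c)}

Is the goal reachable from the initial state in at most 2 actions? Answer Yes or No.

No

1. move(c,c)  →  {above(c), at(c,c), marked(b,b), marked(b,c), marked(b,d), marked(c,b), marked(d,b), marked(d,d), on(b,b), on(c,c)}
2. move(c,b)  →  {above(c), at(c,b), at(c,c), marked(b,b), marked(b,c), marked(b,d), marked(d,b), marked(d,d), on(b,b), on(c,b), on(c,c)}
3. move(b,d)  →  {above(c), at(b,d), at(c,b), at(c,c), marked(b,b), marked(b,c), marked(d,b), marked(d,d), on(b,b), on(b,d), on(c,b), on(c,c)}
optimal plan length = 3; 3 > 2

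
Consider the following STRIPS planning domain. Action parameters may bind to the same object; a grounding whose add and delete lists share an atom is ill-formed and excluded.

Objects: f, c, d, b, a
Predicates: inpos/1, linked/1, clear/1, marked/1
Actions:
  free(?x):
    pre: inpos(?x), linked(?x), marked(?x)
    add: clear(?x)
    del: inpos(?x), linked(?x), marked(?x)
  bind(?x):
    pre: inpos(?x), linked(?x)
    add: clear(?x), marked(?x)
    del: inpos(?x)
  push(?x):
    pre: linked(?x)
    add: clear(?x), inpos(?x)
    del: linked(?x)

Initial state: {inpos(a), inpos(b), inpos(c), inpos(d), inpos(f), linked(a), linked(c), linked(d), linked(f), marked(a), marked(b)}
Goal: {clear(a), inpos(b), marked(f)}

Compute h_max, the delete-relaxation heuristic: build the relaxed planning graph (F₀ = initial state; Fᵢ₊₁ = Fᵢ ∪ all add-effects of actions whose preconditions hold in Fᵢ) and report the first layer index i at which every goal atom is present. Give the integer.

F0 = init (11 atoms)
F1 = F0 ∪ {clear(a), clear(c), clear(d), clear(f), marked(c), marked(d), marked(f)}  (18 atoms)
goal ⊆ F1  ⇒  h_max = 1

1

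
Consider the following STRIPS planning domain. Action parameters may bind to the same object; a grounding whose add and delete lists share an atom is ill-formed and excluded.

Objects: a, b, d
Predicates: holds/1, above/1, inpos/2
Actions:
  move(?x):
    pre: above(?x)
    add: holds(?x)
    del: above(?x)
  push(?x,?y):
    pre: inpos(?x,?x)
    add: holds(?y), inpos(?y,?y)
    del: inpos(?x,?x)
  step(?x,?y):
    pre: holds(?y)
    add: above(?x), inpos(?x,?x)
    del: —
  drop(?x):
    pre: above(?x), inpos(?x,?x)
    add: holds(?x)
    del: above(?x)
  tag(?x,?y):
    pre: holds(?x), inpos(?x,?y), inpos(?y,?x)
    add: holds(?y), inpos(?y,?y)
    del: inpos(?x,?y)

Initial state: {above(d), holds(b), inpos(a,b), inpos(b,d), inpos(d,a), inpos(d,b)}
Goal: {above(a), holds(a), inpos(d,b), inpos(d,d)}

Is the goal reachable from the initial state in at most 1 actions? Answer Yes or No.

No

1. step(a,b)  →  {above(a), above(d), holds(b), inpos(a,a), inpos(a,b), inpos(b,d), inpos(d,a), inpos(d,b)}
2. move(a)  →  {above(d), holds(a), holds(b), inpos(a,a), inpos(a,b), inpos(b,d), inpos(d,a), inpos(d,b)}
3. push(a,d)  →  {above(d), holds(a), holds(b), holds(d), inpos(a,b), inpos(b,d), inpos(d,a), inpos(d,b), inpos(d,d)}
4. step(a,a)  →  {above(a), above(d), holds(a), holds(b), holds(d), inpos(a,a), inpos(a,b), inpos(b,d), inpos(d,a), inpos(d,b), inpos(d,d)}
optimal plan length = 4; 4 > 1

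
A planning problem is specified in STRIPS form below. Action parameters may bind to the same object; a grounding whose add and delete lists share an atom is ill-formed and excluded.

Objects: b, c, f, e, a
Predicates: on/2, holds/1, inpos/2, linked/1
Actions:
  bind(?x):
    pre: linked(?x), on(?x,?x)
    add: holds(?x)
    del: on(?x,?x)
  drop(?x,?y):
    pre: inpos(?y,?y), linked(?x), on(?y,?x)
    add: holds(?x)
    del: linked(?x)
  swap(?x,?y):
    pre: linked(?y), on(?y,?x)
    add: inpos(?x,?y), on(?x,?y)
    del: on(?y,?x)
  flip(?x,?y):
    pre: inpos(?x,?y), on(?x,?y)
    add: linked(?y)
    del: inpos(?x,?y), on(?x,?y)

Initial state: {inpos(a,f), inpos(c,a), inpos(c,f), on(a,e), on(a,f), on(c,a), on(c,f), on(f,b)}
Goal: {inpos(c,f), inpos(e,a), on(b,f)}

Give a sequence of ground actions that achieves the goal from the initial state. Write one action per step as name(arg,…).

1. flip(c,a)  →  {inpos(a,f), inpos(c,f), linked(a), on(a,e), on(a,f), on(c,f), on(f,b)}
2. swap(e,a)  →  {inpos(a,f), inpos(c,f), inpos(e,a), linked(a), on(a,f), on(c,f), on(e,a), on(f,b)}
3. flip(a,f)  →  {inpos(c,f), inpos(e,a), linked(a), linked(f), on(c,f), on(e,a), on(f,b)}
4. swap(b,f)  →  {inpos(b,f), inpos(c,f), inpos(e,a), linked(a), linked(f), on(b,f), on(c,f), on(e,a)}

flip(c,a); swap(e,a); flip(a,f); swap(b,f)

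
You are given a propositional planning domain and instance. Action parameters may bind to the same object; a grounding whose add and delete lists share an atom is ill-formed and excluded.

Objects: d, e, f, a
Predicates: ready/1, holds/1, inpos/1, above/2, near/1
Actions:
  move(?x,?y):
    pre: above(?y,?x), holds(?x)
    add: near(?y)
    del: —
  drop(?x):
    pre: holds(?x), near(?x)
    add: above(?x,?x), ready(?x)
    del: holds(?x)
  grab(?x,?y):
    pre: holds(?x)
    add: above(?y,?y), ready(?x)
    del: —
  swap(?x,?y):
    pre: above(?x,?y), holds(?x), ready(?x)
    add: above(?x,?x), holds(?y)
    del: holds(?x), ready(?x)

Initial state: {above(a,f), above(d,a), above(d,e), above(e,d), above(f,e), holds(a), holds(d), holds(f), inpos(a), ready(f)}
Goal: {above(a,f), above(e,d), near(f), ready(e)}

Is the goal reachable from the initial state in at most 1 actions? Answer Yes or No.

No

1. swap(f,e)  →  {above(a,f), above(d,a), above(d,e), above(e,d), above(f,e), above(f,f), holds(a), holds(d), holds(e), inpos(a)}
2. move(e,f)  →  {above(a,f), above(d,a), above(d,e), above(e,d), above(f,e), above(f,f), holds(a), holds(d), holds(e), inpos(a), near(f)}
3. grab(e,d)  →  {above(a,f), above(d,a), above(d,d), above(d,e), above(e,d), above(f,e), above(f,f), holds(a), holds(d), holds(e), inpos(a), near(f), ready(e)}
optimal plan length = 3; 3 > 1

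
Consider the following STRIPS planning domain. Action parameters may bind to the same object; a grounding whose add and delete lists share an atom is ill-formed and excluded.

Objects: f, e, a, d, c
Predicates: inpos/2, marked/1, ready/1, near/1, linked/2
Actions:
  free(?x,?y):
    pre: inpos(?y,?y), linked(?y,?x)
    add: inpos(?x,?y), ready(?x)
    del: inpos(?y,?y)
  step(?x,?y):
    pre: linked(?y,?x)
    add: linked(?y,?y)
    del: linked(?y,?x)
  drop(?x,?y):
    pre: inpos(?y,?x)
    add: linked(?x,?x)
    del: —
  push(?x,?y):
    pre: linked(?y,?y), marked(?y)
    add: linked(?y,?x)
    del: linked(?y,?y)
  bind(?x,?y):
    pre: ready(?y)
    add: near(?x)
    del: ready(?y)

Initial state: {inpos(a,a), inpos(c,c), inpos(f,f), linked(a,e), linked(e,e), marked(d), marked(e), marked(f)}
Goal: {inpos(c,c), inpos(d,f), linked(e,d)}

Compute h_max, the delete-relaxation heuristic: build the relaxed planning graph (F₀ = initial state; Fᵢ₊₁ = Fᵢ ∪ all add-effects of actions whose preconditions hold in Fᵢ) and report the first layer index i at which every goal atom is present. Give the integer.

3

F0 = init (8 atoms)
F1 = F0 ∪ {inpos(e,a), linked(a,a), linked(c,c), linked(e,a), linked(e,c), linked(e,d), linked(e,f), linked(f,f), ready(e)}  (17 atoms)
F2 = F1 ∪ {linked(f,a), linked(f,c), linked(f,d), linked(f,e), near(a), near(c), near(d), near(e), near(f)}  (26 atoms)
F3 = F2 ∪ {inpos(a,f), inpos(c,f), inpos(d,f), inpos(e,f), ready(a), ready(c), ready(d)}  (33 atoms)
goal ⊆ F3  ⇒  h_max = 3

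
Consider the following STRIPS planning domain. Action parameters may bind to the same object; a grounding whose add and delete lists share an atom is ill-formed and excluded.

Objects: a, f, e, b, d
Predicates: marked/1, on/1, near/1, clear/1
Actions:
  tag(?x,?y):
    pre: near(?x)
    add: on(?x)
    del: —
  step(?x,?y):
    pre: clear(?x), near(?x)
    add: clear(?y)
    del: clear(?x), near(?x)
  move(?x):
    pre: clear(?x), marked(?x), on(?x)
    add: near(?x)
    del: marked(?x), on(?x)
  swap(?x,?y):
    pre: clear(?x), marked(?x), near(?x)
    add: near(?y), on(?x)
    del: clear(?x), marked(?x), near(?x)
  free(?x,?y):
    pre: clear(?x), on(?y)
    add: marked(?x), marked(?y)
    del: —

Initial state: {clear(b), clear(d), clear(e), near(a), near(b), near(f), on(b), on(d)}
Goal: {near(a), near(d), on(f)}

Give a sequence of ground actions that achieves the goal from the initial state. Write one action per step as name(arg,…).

tag(f,a); free(e,b); swap(b,d)

1. tag(f,a)  →  {clear(b), clear(d), clear(e), near(a), near(b), near(f), on(b), on(d), on(f)}
2. free(e,b)  →  {clear(b), clear(d), clear(e), marked(b), marked(e), near(a), near(b), near(f), on(b), on(d), on(f)}
3. swap(b,d)  →  {clear(d), clear(e), marked(e), near(a), near(d), near(f), on(b), on(d), on(f)}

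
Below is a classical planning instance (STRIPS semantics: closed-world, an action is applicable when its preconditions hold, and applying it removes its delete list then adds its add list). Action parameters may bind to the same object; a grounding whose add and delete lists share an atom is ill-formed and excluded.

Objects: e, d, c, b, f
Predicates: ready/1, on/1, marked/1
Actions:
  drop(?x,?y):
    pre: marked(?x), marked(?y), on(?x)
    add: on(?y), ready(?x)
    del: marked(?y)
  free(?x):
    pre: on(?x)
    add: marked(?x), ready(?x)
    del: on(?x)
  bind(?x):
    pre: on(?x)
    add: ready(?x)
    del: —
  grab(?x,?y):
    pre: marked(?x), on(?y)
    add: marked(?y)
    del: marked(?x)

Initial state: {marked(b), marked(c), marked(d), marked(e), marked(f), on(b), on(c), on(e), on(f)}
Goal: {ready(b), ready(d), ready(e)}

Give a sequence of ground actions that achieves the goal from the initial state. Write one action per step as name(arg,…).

1. drop(e,e)  →  {marked(b), marked(c), marked(d), marked(f), on(b), on(c), on(e), on(f), ready(e)}
2. drop(b,d)  →  {marked(b), marked(c), marked(f), on(b), on(c), on(d), on(e), on(f), ready(b), ready(e)}
3. free(d)  →  {marked(b), marked(c), marked(d), marked(f), on(b), on(c), on(e), on(f), ready(b), ready(d), ready(e)}

drop(e,e); drop(b,d); free(d)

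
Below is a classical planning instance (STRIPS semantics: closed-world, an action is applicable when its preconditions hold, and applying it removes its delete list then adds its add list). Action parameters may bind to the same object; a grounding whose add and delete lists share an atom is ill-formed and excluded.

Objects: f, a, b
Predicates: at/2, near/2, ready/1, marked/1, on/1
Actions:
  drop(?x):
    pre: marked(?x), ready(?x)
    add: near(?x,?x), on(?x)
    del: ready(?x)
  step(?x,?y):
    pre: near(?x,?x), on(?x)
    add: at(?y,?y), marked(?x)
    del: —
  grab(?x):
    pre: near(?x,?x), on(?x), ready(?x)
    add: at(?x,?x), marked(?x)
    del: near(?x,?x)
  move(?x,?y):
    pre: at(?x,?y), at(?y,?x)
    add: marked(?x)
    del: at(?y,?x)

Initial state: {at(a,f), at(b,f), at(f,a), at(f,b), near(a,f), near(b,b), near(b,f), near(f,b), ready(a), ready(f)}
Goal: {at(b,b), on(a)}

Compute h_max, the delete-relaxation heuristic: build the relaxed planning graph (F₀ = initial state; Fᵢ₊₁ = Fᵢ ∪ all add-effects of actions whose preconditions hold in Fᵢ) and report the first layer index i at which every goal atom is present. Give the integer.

F0 = init (10 atoms)
F1 = F0 ∪ {marked(a), marked(b), marked(f)}  (13 atoms)
F2 = F1 ∪ {near(a,a), near(f,f), on(a), on(f)}  (17 atoms)
F3 = F2 ∪ {at(a,a), at(b,b), at(f,f)}  (20 atoms)
goal ⊆ F3  ⇒  h_max = 3

3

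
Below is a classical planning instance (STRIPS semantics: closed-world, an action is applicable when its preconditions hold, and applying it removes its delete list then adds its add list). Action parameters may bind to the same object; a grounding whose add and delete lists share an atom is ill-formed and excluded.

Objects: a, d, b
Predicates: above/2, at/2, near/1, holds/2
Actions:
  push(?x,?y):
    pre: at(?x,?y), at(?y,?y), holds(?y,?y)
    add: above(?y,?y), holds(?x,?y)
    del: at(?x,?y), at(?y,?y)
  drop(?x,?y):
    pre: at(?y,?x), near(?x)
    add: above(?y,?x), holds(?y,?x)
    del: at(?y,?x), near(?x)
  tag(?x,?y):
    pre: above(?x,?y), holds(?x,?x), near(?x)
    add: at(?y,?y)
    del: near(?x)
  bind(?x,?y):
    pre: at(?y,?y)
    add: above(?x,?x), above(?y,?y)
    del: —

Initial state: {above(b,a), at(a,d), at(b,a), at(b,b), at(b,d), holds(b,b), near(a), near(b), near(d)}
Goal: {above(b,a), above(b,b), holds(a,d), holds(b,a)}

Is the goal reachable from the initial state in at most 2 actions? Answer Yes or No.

1. push(b,b)  →  {above(b,a), above(b,b), at(a,d), at(b,a), at(b,d), holds(b,b), near(a), near(b), near(d)}
2. drop(a,b)  →  {above(b,a), above(b,b), at(a,d), at(b,d), holds(b,a), holds(b,b), near(b), near(d)}
3. drop(d,a)  →  {above(a,d), above(b,a), above(b,b), at(b,d), holds(a,d), holds(b,a), holds(b,b), near(b)}
optimal plan length = 3; 3 > 2

No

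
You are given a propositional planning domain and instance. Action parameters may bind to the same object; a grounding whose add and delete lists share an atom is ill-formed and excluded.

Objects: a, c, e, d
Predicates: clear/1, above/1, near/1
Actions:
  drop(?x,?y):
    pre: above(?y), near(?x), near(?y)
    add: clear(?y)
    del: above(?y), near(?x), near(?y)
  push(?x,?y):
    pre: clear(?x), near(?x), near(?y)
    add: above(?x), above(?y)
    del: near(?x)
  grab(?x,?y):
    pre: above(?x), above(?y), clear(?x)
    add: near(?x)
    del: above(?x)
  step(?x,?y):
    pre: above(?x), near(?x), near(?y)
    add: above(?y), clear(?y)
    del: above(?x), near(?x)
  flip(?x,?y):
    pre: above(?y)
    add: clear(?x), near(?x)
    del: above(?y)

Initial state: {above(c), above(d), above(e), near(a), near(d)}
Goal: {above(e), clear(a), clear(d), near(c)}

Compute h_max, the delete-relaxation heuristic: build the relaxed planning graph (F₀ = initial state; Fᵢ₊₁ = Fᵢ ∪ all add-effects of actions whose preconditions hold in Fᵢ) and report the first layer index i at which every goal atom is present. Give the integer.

1

F0 = init (5 atoms)
F1 = F0 ∪ {above(a), clear(a), clear(c), clear(d), clear(e), near(c), near(e)}  (12 atoms)
goal ⊆ F1  ⇒  h_max = 1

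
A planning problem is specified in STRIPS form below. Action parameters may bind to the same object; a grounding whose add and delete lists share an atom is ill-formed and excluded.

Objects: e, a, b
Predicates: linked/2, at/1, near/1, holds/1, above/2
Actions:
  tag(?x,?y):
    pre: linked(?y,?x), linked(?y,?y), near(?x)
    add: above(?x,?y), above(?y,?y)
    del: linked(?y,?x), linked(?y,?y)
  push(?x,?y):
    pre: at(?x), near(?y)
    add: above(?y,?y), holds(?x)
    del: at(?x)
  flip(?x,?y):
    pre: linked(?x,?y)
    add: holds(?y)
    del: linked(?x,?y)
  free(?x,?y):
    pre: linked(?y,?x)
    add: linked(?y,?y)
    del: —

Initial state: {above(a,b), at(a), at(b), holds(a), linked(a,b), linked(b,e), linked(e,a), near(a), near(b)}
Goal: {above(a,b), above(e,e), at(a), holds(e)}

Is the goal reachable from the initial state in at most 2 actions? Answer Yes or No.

No

1. flip(b,e)  →  {above(a,b), at(a), at(b), holds(a), holds(e), linked(a,b), linked(e,a), near(a), near(b)}
2. free(a,e)  →  {above(a,b), at(a), at(b), holds(a), holds(e), linked(a,b), linked(e,a), linked(e,e), near(a), near(b)}
3. tag(a,e)  →  {above(a,b), above(a,e), above(e,e), at(a), at(b), holds(a), holds(e), linked(a,b), near(a), near(b)}
optimal plan length = 3; 3 > 2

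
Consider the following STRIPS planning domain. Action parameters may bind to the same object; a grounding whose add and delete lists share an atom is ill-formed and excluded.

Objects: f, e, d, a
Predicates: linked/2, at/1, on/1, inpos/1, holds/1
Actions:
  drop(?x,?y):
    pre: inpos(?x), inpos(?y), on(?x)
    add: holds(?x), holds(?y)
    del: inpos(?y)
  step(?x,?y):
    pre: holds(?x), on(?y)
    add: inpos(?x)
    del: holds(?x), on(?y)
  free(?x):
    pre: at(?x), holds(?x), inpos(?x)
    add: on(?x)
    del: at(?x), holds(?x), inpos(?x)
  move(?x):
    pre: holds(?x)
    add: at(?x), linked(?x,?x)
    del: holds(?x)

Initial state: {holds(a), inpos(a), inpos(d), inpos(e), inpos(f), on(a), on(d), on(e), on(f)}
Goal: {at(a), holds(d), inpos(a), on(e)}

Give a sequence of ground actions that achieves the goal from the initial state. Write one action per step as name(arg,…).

drop(f,d); move(a)

1. drop(f,d)  →  {holds(a), holds(d), holds(f), inpos(a), inpos(e), inpos(f), on(a), on(d), on(e), on(f)}
2. move(a)  →  {at(a), holds(d), holds(f), inpos(a), inpos(e), inpos(f), linked(a,a), on(a), on(d), on(e), on(f)}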